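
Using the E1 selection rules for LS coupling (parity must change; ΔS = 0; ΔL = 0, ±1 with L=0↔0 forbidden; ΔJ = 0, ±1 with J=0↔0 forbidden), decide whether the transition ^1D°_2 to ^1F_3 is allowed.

Initial level: S=0, L=2, J=2, parity odd. Final level: S=0, L=3, J=3, parity even.
Parity must change: odd → even — ✓.
ΔL = 0, ±1 (not L=0↔0): L: 2 → 3, ΔL = +1 — ✓.
ΔS = 0: S: 0 → 0 — ✓.
ΔJ = 0, ±1 (not J=0↔0): J: 2 → 3, ΔJ = +1 — ✓.
All four E1 rules are satisfied.

allowed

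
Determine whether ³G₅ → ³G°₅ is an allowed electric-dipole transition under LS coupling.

allowed

Initial level: S=1, L=4, J=5, parity even. Final level: S=1, L=4, J=5, parity odd.
Parity must change: even → odd — ok.
ΔS = 0: S: 1 → 1 — ok.
ΔL = 0, ±1 (not L=0↔0): L: 4 → 4, ΔL = +0 — ok.
ΔJ = 0, ±1 (not J=0↔0): J: 5 → 5, ΔJ = +0 — ok.
All four E1 rules are satisfied.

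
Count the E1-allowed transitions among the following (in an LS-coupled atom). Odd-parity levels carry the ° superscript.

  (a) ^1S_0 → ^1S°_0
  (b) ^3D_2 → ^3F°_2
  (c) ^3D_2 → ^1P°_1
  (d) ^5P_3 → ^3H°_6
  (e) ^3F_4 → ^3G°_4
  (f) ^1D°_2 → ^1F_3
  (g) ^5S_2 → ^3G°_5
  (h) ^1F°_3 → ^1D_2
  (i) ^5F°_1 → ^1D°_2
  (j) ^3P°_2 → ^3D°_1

(a) forbidden (ΔL, ΔJ fail)
(b) allowed
(c) forbidden (ΔS fails)
(d) forbidden (ΔS, ΔL, ΔJ fail)
(e) allowed
(f) allowed
(g) forbidden (ΔS, ΔL, ΔJ fail)
(h) allowed
(i) forbidden (parity, ΔS fail)
(j) forbidden (parity fails)
Total allowed: 4 of 10.

4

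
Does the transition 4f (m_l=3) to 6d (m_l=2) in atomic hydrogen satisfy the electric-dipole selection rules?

Δl = 2 − 3 = -1; the E1 rule Δl = ±1 is ✓.
Δm_l = 2 − (3) = -1. E1 requires Δm_l = 0, ±1: ✓.
All E1 selection rules are satisfied.

allowed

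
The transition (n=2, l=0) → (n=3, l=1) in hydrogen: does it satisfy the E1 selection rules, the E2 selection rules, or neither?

Δl = 1 − 0 = +1; l_i + l_f = 1.
E1 (Δl = ±1): satisfied.
E2 (Δl = 0,±2, l_i+l_f ≥ 2): not satisfied.

E1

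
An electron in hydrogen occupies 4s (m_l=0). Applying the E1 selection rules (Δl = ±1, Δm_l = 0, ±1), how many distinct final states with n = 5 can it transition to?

E1 requires Δl = ±1, so l_f ∈ {-1, 1}; with 0 ≤ l_f ≤ n_f−1 = 4, the allowed l_f values are {1}.
For l_f = 1: m_f ∈ {m_i−1, m_i, m_i+1} ∩ [−1, 1] = {-1, 0, 1} → 3 states.
Total: 3.

3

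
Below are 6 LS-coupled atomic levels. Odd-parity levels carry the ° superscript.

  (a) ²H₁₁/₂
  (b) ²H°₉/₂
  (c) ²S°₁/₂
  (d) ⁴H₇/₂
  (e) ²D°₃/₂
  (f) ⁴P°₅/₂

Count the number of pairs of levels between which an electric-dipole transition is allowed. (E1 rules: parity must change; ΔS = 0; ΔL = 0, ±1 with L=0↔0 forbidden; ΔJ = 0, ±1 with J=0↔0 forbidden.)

(a)–(b): allowed.
(a)–(c): forbidden (ΔL, ΔJ).
(a)–(d): forbidden (parity, ΔS, ΔJ).
(a)–(e): forbidden (ΔL, ΔJ).
(a)–(f): forbidden (ΔS, ΔL, ΔJ).
(b)–(c): forbidden (parity, ΔL, ΔJ).
(b)–(d): forbidden (ΔS).
(b)–(e): forbidden (parity, ΔL, ΔJ).
(b)–(f): forbidden (parity, ΔS, ΔL, ΔJ).
(c)–(d): forbidden (ΔS, ΔL, ΔJ).
(c)–(e): forbidden (parity, ΔL).
(c)–(f): forbidden (parity, ΔS, ΔJ).
(d)–(e): forbidden (ΔS, ΔL, ΔJ).
(d)–(f): forbidden (ΔL).
(e)–(f): forbidden (parity, ΔS).
Allowed pairs: 1 of 15.

1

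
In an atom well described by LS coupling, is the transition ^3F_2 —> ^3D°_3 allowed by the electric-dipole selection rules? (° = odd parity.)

Parity must change: even → odd — ✓.
ΔS = 0: S: 1 → 1 — ✓.
ΔL = 0, ±1 (not L=0↔0): L: 3 → 2, ΔL = -1 — ✓.
ΔJ = 0, ±1 (not J=0↔0): J: 2 → 3, ΔJ = +1 — ✓.
All four E1 rules are satisfied.

allowed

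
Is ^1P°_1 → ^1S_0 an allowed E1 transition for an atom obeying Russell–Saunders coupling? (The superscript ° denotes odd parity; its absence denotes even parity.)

allowed

Parity must change: odd → even — ✓.
ΔS = 0: S: 0 → 0 — ✓.
ΔL = 0, ±1 (not L=0↔0): L: 1 → 0, ΔL = -1 — ✓.
ΔJ = 0, ±1 (not J=0↔0): J: 1 → 0, ΔJ = -1 — ✓.
All four E1 rules are satisfied.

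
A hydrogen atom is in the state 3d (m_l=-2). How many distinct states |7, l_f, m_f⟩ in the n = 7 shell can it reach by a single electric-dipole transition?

4

E1 requires Δl = ±1, so l_f ∈ {1, 3}; with 0 ≤ l_f ≤ n_f−1 = 6, the allowed l_f values are {1, 3}.
For l_f = 1: m_f ∈ {m_i−1, m_i, m_i+1} ∩ [−1, 1] = {-1} → 1 state.
For l_f = 3: m_f ∈ {m_i−1, m_i, m_i+1} ∩ [−3, 3] = {-3, -2, -1} → 3 states.
Total: 4.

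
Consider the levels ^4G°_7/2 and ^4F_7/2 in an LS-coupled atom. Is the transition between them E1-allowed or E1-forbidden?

Reading off the term symbols: S 3/2→3/2, L 4→3, J 7/2→7/2, parity odd→even.
Parity must change: odd → even — ✓.
ΔS = 0: S: 3/2 → 3/2 — ✓.
ΔL = 0, ±1 (not L=0↔0): L: 4 → 3, ΔL = -1 — ✓.
ΔJ = 0, ±1 (not J=0↔0): J: 7/2 → 7/2, ΔJ = +0 — ✓.
All four E1 rules are satisfied.

allowed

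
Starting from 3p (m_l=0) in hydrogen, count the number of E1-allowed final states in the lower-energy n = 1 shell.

E1 requires Δl = ±1, so l_f ∈ {0, 2}; with 0 ≤ l_f ≤ n_f−1 = 0, the allowed l_f values are {0}.
For l_f = 0: m_f ∈ {m_i−1, m_i, m_i+1} ∩ [−0, 0] = {0} → 1 state.
Total: 1.

1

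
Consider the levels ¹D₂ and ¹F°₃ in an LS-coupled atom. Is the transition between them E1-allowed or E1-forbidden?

allowed

Initial level: S=0, L=2, J=2, parity even. Final level: S=0, L=3, J=3, parity odd.
ΔS = 0: S: 0 → 0 — ✓.
ΔL = 0, ±1 (not L=0↔0): L: 2 → 3, ΔL = +1 — ✓.
Parity must change: even → odd — ✓.
ΔJ = 0, ±1 (not J=0↔0): J: 2 → 3, ΔJ = +1 — ✓.
All four E1 rules are satisfied.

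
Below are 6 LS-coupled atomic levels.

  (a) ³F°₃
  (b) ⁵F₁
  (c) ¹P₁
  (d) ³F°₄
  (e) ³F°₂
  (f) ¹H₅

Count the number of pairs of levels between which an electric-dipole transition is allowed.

(a)–(b): forbidden (ΔS, ΔJ).
(a)–(c): forbidden (ΔS, ΔL, ΔJ).
(a)–(d): forbidden (parity).
(a)–(e): forbidden (parity).
(a)–(f): forbidden (ΔS, ΔL, ΔJ).
(b)–(c): forbidden (parity, ΔS, ΔL).
(b)–(d): forbidden (ΔS, ΔJ).
(b)–(e): forbidden (ΔS).
(b)–(f): forbidden (parity, ΔS, ΔL, ΔJ).
(c)–(d): forbidden (ΔS, ΔL, ΔJ).
(c)–(e): forbidden (ΔS, ΔL).
(c)–(f): forbidden (parity, ΔL, ΔJ).
(d)–(e): forbidden (parity, ΔJ).
(d)–(f): forbidden (ΔS, ΔL).
(e)–(f): forbidden (ΔS, ΔL, ΔJ).
Allowed pairs: 0 of 15.

0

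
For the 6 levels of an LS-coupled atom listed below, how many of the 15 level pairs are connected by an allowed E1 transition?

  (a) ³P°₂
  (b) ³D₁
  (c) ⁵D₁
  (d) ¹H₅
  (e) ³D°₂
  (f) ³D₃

4

(a)–(b): allowed.
(a)–(c): forbidden (ΔS).
(a)–(d): forbidden (ΔS, ΔL, ΔJ).
(a)–(e): forbidden (parity).
(a)–(f): allowed.
(b)–(c): forbidden (parity, ΔS).
(b)–(d): forbidden (parity, ΔS, ΔL, ΔJ).
(b)–(e): allowed.
(b)–(f): forbidden (parity, ΔJ).
(c)–(d): forbidden (parity, ΔS, ΔL, ΔJ).
(c)–(e): forbidden (ΔS).
(c)–(f): forbidden (parity, ΔS, ΔJ).
(d)–(e): forbidden (ΔS, ΔL, ΔJ).
(d)–(f): forbidden (parity, ΔS, ΔL, ΔJ).
(e)–(f): allowed.
Allowed pairs: 4 of 15.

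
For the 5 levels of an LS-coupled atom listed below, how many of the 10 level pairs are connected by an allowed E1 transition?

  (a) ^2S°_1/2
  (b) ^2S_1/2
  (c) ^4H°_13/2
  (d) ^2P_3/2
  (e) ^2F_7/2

(a)–(b): forbidden (ΔL).
(a)–(c): forbidden (parity, ΔS, ΔL, ΔJ).
(a)–(d): allowed.
(a)–(e): forbidden (ΔL, ΔJ).
(b)–(c): forbidden (ΔS, ΔL, ΔJ).
(b)–(d): forbidden (parity).
(b)–(e): forbidden (parity, ΔL, ΔJ).
(c)–(d): forbidden (ΔS, ΔL, ΔJ).
(c)–(e): forbidden (ΔS, ΔL, ΔJ).
(d)–(e): forbidden (parity, ΔL, ΔJ).
Allowed pairs: 1 of 10.

1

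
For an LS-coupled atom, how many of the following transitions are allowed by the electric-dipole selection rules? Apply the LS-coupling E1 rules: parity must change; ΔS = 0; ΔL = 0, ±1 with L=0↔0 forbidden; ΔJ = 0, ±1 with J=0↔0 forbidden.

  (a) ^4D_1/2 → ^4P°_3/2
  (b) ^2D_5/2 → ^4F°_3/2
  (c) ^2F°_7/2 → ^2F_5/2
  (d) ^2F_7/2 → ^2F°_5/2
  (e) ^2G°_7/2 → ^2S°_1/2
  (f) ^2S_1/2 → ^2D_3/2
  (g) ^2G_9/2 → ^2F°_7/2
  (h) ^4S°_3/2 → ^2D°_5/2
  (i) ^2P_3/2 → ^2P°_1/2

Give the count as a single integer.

(a) allowed
(b) forbidden (ΔS fails)
(c) allowed
(d) allowed
(e) forbidden (parity, ΔL, ΔJ fail)
(f) forbidden (parity, ΔL fail)
(g) allowed
(h) forbidden (parity, ΔS, ΔL fail)
(i) allowed
Total allowed: 5 of 9.

5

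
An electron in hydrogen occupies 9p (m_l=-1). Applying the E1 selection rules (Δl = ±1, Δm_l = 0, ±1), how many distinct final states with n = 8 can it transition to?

E1 requires Δl = ±1, so l_f ∈ {0, 2}; with 0 ≤ l_f ≤ n_f−1 = 7, the allowed l_f values are {0, 2}.
For l_f = 0: m_f ∈ {m_i−1, m_i, m_i+1} ∩ [−0, 0] = {0} → 1 state.
For l_f = 2: m_f ∈ {m_i−1, m_i, m_i+1} ∩ [−2, 2] = {-2, -1, 0} → 3 states.
Total: 4.

4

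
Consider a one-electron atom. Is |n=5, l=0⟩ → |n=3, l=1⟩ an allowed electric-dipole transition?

l: 0 → 1 (Δl = +1). Δl = ±1 ok.
All E1 selection rules are satisfied.

allowed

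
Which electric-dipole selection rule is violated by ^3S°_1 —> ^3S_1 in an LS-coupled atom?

the L=0 ↔ L=0 exclusion

Reading off the term symbols: S 1→1, L 0→0, J 1→1, parity odd→even.
Parity must change: odd → even — ✓.
ΔS = 0: S: 1 → 1 — ✓.
ΔJ = 0, ±1 (not J=0↔0): J: 1 → 1, ΔJ = +0 — ✓.
ΔL = 0, ±1 (not L=0↔0): L: 0 → 0, ΔL = +0 — ✗.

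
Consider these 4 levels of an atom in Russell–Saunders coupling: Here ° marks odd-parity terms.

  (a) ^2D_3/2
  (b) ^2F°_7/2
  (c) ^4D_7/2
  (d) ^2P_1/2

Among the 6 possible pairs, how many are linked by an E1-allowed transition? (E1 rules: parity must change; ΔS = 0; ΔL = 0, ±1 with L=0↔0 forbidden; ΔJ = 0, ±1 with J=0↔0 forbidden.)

(a)–(b): forbidden (ΔJ).
(a)–(c): forbidden (parity, ΔS, ΔJ).
(a)–(d): forbidden (parity).
(b)–(c): forbidden (ΔS).
(b)–(d): forbidden (ΔL, ΔJ).
(c)–(d): forbidden (parity, ΔS, ΔJ).
Allowed pairs: 0 of 6.

0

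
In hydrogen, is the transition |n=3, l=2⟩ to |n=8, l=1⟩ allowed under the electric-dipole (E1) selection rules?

Δl = 1 − 2 = -1; the E1 rule Δl = ±1 is passes.
All E1 selection rules are satisfied.

allowed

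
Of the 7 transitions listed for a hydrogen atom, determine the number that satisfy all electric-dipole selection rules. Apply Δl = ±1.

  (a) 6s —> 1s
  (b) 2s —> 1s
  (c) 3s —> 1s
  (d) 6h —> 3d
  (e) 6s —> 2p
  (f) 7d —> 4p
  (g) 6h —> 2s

(a) forbidden — Δl = +0 (E1 requires Δl = ±1)
(b) forbidden — Δl = +0 (E1 requires Δl = ±1)
(c) forbidden — Δl = +0 (E1 requires Δl = ±1)
(d) forbidden — Δl = -3 (E1 requires Δl = ±1)
(e) allowed
(f) allowed
(g) forbidden — Δl = -5 (E1 requires Δl = ±1)
Total allowed: 2 of 7.

2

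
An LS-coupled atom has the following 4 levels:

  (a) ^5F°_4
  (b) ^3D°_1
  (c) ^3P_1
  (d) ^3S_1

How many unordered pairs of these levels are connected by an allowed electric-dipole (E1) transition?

(a)–(b): forbidden (parity, ΔS, ΔJ).
(a)–(c): forbidden (ΔS, ΔL, ΔJ).
(a)–(d): forbidden (ΔS, ΔL, ΔJ).
(b)–(c): allowed.
(b)–(d): forbidden (ΔL).
(c)–(d): forbidden (parity).
Allowed pairs: 1 of 6.

1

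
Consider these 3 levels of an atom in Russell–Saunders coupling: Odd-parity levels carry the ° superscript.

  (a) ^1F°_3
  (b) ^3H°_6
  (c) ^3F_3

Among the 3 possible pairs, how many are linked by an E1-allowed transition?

(a)–(b): forbidden (parity, ΔS, ΔL, ΔJ).
(a)–(c): forbidden (ΔS).
(b)–(c): forbidden (ΔL, ΔJ).
Allowed pairs: 0 of 3.

0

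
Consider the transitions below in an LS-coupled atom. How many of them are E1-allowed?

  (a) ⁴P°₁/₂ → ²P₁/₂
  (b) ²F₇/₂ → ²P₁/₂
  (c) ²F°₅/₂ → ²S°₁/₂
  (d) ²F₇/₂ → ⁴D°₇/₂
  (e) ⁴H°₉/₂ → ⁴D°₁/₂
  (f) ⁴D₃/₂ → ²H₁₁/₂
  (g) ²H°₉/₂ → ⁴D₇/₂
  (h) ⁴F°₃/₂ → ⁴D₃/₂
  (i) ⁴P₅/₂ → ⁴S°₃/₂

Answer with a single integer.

2

(a) forbidden (ΔS fails)
(b) forbidden (parity, ΔL, ΔJ fail)
(c) forbidden (parity, ΔL, ΔJ fail)
(d) forbidden (ΔS fails)
(e) forbidden (parity, ΔL, ΔJ fail)
(f) forbidden (parity, ΔS, ΔL, ΔJ fail)
(g) forbidden (ΔS, ΔL fail)
(h) allowed
(i) allowed
Total allowed: 2 of 9.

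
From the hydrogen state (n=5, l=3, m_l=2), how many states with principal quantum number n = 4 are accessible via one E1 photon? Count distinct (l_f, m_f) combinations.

E1 requires Δl = ±1, so l_f ∈ {2, 4}; with 0 ≤ l_f ≤ n_f−1 = 3, the allowed l_f values are {2}.
For l_f = 2: m_f ∈ {m_i−1, m_i, m_i+1} ∩ [−2, 2] = {1, 2} → 2 states.
Total: 2.

2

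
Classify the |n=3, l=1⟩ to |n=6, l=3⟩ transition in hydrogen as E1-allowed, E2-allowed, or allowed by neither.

E2

Δl = 3 − 1 = +2; l_i + l_f = 4.
E1 (Δl = ±1): not satisfied.
E2 (Δl = 0,±2, l_i+l_f ≥ 2): satisfied.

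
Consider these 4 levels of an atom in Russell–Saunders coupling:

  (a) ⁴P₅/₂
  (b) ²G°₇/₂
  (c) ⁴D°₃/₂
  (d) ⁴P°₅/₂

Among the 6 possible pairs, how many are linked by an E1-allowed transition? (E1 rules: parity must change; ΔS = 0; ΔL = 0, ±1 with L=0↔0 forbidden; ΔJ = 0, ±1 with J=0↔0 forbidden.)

2

(a)–(b): forbidden (ΔS, ΔL).
(a)–(c): allowed.
(a)–(d): allowed.
(b)–(c): forbidden (parity, ΔS, ΔL, ΔJ).
(b)–(d): forbidden (parity, ΔS, ΔL).
(c)–(d): forbidden (parity).
Allowed pairs: 2 of 6.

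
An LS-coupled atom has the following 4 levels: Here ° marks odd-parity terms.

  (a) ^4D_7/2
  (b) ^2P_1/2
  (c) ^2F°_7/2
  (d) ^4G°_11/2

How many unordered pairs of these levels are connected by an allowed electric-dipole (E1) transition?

(a)–(b): forbidden (parity, ΔS, ΔJ).
(a)–(c): forbidden (ΔS).
(a)–(d): forbidden (ΔL, ΔJ).
(b)–(c): forbidden (ΔL, ΔJ).
(b)–(d): forbidden (ΔS, ΔL, ΔJ).
(c)–(d): forbidden (parity, ΔS, ΔJ).
Allowed pairs: 0 of 6.

0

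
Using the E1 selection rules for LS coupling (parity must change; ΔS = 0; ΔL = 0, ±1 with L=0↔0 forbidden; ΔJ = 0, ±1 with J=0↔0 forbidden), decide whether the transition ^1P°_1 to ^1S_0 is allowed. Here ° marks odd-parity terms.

allowed

Reading off the term symbols: S 0→0, L 1→0, J 1→0, parity odd→even.
Parity must change: odd → even — satisfied.
ΔS = 0: S: 0 → 0 — satisfied.
ΔL = 0, ±1 (not L=0↔0): L: 1 → 0, ΔL = -1 — satisfied.
ΔJ = 0, ±1 (not J=0↔0): J: 1 → 0, ΔJ = -1 — satisfied.
All four E1 rules are satisfied.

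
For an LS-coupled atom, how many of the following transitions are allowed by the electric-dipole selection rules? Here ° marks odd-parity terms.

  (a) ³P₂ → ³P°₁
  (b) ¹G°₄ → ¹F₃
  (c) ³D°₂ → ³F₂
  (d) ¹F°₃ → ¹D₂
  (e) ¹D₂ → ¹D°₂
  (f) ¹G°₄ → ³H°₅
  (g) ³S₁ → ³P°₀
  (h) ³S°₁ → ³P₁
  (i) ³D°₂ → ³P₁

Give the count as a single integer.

(a) allowed
(b) allowed
(c) allowed
(d) allowed
(e) allowed
(f) forbidden (parity, ΔS fail)
(g) allowed
(h) allowed
(i) allowed
Total allowed: 8 of 9.

8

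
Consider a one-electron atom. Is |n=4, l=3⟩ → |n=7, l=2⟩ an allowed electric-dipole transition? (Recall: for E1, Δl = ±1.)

l: 3 → 2 (Δl = -1). Δl = ±1 ✓.
All E1 selection rules are satisfied.

allowed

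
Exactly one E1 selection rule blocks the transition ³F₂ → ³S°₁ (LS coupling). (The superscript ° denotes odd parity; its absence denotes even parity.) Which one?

the ΔL = 0, ±1 rule

Initial level: S=1, L=3, J=2, parity even. Final level: S=1, L=0, J=1, parity odd.
ΔL = 0, ±1 (not L=0↔0): L: 3 → 0, ΔL = -3 — ✗.
ΔS = 0: S: 1 → 1 — ✓.
ΔJ = 0, ±1 (not J=0↔0): J: 2 → 1, ΔJ = -1 — ✓.
Parity must change: even → odd — ✓.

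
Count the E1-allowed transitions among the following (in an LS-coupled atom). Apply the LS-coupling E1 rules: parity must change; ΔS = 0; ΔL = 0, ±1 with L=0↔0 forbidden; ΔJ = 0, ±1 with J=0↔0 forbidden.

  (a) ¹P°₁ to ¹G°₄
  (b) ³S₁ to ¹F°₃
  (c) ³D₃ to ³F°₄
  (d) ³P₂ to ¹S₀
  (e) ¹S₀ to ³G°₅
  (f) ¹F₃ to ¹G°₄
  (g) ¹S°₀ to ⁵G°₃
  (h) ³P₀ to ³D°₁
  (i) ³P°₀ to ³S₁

4

(a) forbidden (parity, ΔL, ΔJ fail)
(b) forbidden (ΔS, ΔL, ΔJ fail)
(c) allowed
(d) forbidden (parity, ΔS, ΔJ fail)
(e) forbidden (ΔS, ΔL, ΔJ fail)
(f) allowed
(g) forbidden (parity, ΔS, ΔL, ΔJ fail)
(h) allowed
(i) allowed
Total allowed: 4 of 9.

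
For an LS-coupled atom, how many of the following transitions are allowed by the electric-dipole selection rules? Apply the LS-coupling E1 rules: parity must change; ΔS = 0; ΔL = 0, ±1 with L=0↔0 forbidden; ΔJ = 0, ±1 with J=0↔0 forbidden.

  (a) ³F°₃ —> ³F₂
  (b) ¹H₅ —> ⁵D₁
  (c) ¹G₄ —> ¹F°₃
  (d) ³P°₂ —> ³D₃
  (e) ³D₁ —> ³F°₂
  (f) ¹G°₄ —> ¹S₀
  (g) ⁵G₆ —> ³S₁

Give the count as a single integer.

(a) allowed
(b) forbidden (parity, ΔS, ΔL, ΔJ fail)
(c) allowed
(d) allowed
(e) allowed
(f) forbidden (ΔL, ΔJ fail)
(g) forbidden (parity, ΔS, ΔL, ΔJ fail)
Total allowed: 4 of 7.

4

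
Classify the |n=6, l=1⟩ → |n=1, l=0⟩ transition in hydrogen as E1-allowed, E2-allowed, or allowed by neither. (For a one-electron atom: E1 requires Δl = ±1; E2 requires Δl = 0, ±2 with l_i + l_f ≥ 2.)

Δl = 0 − 1 = -1; l_i + l_f = 1.
E1 (Δl = ±1): satisfied.
E2 (Δl = 0,±2, l_i+l_f ≥ 2): not satisfied.

E1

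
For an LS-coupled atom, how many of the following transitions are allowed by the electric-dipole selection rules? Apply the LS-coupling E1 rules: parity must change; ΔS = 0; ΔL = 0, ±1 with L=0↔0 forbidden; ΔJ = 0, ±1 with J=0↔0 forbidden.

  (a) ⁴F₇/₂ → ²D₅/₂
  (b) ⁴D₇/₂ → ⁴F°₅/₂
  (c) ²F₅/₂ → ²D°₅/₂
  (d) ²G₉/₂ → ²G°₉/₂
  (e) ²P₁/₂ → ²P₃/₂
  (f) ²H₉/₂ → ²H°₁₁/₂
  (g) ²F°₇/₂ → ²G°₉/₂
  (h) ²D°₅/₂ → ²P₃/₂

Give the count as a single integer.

(a) forbidden (parity, ΔS fail)
(b) allowed
(c) allowed
(d) allowed
(e) forbidden (parity fails)
(f) allowed
(g) forbidden (parity fails)
(h) allowed
Total allowed: 5 of 8.

5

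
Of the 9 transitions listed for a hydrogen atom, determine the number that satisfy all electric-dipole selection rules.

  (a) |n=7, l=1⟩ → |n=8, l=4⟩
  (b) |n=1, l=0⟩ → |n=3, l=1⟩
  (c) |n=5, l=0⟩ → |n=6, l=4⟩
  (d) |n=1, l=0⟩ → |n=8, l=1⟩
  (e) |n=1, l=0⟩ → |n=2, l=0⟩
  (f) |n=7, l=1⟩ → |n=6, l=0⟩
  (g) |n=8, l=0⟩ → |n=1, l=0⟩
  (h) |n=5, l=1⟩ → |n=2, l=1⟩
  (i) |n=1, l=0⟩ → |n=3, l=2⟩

3

(a) forbidden — Δl = +3 (E1 requires Δl = ±1)
(b) allowed
(c) forbidden — Δl = +4 (E1 requires Δl = ±1)
(d) allowed
(e) forbidden — Δl = +0 (E1 requires Δl = ±1)
(f) allowed
(g) forbidden — Δl = +0 (E1 requires Δl = ±1)
(h) forbidden — Δl = +0 (E1 requires Δl = ±1)
(i) forbidden — Δl = +2 (E1 requires Δl = ±1)
Total allowed: 3 of 9.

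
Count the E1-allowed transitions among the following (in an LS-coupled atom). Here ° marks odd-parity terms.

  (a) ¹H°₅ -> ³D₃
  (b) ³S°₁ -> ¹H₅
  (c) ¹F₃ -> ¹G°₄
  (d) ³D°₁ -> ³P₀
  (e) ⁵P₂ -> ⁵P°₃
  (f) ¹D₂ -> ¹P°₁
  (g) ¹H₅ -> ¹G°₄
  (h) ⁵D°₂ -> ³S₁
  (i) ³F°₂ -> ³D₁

6

(a) forbidden (ΔS, ΔL, ΔJ fail)
(b) forbidden (ΔS, ΔL, ΔJ fail)
(c) allowed
(d) allowed
(e) allowed
(f) allowed
(g) allowed
(h) forbidden (ΔS, ΔL fail)
(i) allowed
Total allowed: 6 of 9.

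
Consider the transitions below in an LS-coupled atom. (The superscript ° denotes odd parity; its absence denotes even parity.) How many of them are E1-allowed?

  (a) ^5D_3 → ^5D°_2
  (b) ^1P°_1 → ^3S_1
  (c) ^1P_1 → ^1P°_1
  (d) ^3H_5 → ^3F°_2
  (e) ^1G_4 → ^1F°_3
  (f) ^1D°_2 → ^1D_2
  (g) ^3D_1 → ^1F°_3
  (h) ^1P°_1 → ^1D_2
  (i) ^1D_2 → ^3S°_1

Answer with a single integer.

5

(a) allowed
(b) forbidden (ΔS fails)
(c) allowed
(d) forbidden (ΔL, ΔJ fail)
(e) allowed
(f) allowed
(g) forbidden (ΔS, ΔJ fail)
(h) allowed
(i) forbidden (ΔS, ΔL fail)
Total allowed: 5 of 9.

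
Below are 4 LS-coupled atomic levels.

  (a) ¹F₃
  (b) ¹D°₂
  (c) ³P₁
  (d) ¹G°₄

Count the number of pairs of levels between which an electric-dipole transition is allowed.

(a)–(b): allowed.
(a)–(c): forbidden (parity, ΔS, ΔL, ΔJ).
(a)–(d): allowed.
(b)–(c): forbidden (ΔS).
(b)–(d): forbidden (parity, ΔL, ΔJ).
(c)–(d): forbidden (ΔS, ΔL, ΔJ).
Allowed pairs: 2 of 6.

2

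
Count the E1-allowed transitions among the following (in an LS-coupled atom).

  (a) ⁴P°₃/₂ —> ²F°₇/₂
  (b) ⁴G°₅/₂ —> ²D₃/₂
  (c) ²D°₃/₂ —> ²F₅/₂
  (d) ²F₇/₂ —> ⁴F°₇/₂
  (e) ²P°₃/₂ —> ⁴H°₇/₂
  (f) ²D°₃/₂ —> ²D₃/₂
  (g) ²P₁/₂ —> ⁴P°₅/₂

(a) forbidden (parity, ΔS, ΔL, ΔJ fail)
(b) forbidden (ΔS, ΔL fail)
(c) allowed
(d) forbidden (ΔS fails)
(e) forbidden (parity, ΔS, ΔL, ΔJ fail)
(f) allowed
(g) forbidden (ΔS, ΔJ fail)
Total allowed: 2 of 7.

2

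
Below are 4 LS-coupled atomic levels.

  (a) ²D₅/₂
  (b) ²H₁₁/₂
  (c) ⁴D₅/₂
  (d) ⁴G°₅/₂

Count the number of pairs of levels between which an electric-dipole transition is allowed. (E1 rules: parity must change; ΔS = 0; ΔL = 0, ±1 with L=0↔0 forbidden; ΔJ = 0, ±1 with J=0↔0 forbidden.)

(a)–(b): forbidden (parity, ΔL, ΔJ).
(a)–(c): forbidden (parity, ΔS).
(a)–(d): forbidden (ΔS, ΔL).
(b)–(c): forbidden (parity, ΔS, ΔL, ΔJ).
(b)–(d): forbidden (ΔS, ΔJ).
(c)–(d): forbidden (ΔL).
Allowed pairs: 0 of 6.

0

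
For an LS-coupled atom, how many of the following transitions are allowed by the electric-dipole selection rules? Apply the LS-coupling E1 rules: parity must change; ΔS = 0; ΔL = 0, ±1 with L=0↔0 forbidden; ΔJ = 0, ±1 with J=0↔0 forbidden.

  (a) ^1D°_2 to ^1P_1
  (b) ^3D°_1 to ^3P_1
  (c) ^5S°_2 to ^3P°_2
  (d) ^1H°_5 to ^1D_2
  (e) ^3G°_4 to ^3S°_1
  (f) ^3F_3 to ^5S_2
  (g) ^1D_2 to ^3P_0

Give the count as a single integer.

(a) allowed
(b) allowed
(c) forbidden (parity, ΔS fail)
(d) forbidden (ΔL, ΔJ fail)
(e) forbidden (parity, ΔL, ΔJ fail)
(f) forbidden (parity, ΔS, ΔL fail)
(g) forbidden (parity, ΔS, ΔJ fail)
Total allowed: 2 of 7.

2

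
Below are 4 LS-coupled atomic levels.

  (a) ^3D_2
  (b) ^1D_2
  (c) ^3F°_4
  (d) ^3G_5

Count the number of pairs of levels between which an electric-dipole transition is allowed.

1

(a)–(b): forbidden (parity, ΔS).
(a)–(c): forbidden (ΔJ).
(a)–(d): forbidden (parity, ΔL, ΔJ).
(b)–(c): forbidden (ΔS, ΔJ).
(b)–(d): forbidden (parity, ΔS, ΔL, ΔJ).
(c)–(d): allowed.
Allowed pairs: 1 of 6.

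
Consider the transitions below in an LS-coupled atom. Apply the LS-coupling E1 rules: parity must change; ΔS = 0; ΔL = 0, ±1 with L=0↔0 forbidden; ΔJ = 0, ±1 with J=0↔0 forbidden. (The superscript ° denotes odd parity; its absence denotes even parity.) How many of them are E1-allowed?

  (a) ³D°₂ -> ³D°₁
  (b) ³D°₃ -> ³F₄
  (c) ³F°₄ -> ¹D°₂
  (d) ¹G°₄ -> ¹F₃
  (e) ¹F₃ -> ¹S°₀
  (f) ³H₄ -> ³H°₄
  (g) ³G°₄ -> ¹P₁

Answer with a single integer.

3

(a) forbidden (parity fails)
(b) allowed
(c) forbidden (parity, ΔS, ΔJ fail)
(d) allowed
(e) forbidden (ΔL, ΔJ fail)
(f) allowed
(g) forbidden (ΔS, ΔL, ΔJ fail)
Total allowed: 3 of 7.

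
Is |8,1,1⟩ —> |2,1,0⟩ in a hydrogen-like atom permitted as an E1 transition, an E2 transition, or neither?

E2

Δl = 1 − 1 = +0; l_i + l_f = 2.
Δm_l = -1.
E1 (Δl = ±1, |Δm_l| ≤ 1): not satisfied.
E2 (Δl = 0,±2, l_i+l_f ≥ 2, |Δm_l| ≤ 2): satisfied.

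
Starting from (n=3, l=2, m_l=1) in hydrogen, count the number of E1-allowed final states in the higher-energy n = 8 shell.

E1 requires Δl = ±1, so l_f ∈ {1, 3}; with 0 ≤ l_f ≤ n_f−1 = 7, the allowed l_f values are {1, 3}.
For l_f = 1: m_f ∈ {m_i−1, m_i, m_i+1} ∩ [−1, 1] = {0, 1} → 2 states.
For l_f = 3: m_f ∈ {m_i−1, m_i, m_i+1} ∩ [−3, 3] = {0, 1, 2} → 3 states.
Total: 5.

5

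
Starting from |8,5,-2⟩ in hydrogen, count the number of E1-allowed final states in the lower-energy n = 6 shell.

3

E1 requires Δl = ±1, so l_f ∈ {4, 6}; with 0 ≤ l_f ≤ n_f−1 = 5, the allowed l_f values are {4}.
For l_f = 4: m_f ∈ {m_i−1, m_i, m_i+1} ∩ [−4, 4] = {-3, -2, -1} → 3 states.
Total: 3.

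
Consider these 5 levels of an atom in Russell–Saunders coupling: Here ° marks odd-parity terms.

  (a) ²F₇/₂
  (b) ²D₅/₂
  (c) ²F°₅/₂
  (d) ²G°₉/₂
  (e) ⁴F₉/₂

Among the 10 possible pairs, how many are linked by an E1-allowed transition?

3

(a)–(b): forbidden (parity).
(a)–(c): allowed.
(a)–(d): allowed.
(a)–(e): forbidden (parity, ΔS).
(b)–(c): allowed.
(b)–(d): forbidden (ΔL, ΔJ).
(b)–(e): forbidden (parity, ΔS, ΔJ).
(c)–(d): forbidden (parity, ΔJ).
(c)–(e): forbidden (ΔS, ΔJ).
(d)–(e): forbidden (ΔS).
Allowed pairs: 3 of 10.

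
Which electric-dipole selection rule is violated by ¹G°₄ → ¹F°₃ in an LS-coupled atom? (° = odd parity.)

Reading off the term symbols: S 0→0, L 4→3, J 4→3, parity odd→odd.
Parity must change: odd → odd — fails.
ΔS = 0: S: 0 → 0 — passes.
ΔL = 0, ±1 (not L=0↔0): L: 4 → 3, ΔL = -1 — passes.
ΔJ = 0, ±1 (not J=0↔0): J: 4 → 3, ΔJ = -1 — passes.

parity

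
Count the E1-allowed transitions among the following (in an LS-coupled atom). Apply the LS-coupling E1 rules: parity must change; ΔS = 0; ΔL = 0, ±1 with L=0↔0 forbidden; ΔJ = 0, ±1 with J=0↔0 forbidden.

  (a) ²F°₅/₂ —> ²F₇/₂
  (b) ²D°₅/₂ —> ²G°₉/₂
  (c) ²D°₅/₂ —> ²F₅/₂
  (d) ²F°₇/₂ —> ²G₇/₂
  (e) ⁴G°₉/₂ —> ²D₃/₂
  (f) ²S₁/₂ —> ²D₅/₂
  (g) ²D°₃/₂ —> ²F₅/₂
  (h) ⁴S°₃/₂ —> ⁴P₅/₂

5

(a) allowed
(b) forbidden (parity, ΔL, ΔJ fail)
(c) allowed
(d) allowed
(e) forbidden (ΔS, ΔL, ΔJ fail)
(f) forbidden (parity, ΔL, ΔJ fail)
(g) allowed
(h) allowed
Total allowed: 5 of 8.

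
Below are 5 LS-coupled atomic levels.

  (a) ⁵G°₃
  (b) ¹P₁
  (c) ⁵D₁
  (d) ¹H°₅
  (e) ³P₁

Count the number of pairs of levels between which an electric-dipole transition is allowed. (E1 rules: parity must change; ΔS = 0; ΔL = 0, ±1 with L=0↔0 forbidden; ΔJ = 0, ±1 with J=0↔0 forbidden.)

0

(a)–(b): forbidden (ΔS, ΔL, ΔJ).
(a)–(c): forbidden (ΔL, ΔJ).
(a)–(d): forbidden (parity, ΔS, ΔJ).
(a)–(e): forbidden (ΔS, ΔL, ΔJ).
(b)–(c): forbidden (parity, ΔS).
(b)–(d): forbidden (ΔL, ΔJ).
(b)–(e): forbidden (parity, ΔS).
(c)–(d): forbidden (ΔS, ΔL, ΔJ).
(c)–(e): forbidden (parity, ΔS).
(d)–(e): forbidden (ΔS, ΔL, ΔJ).
Allowed pairs: 0 of 10.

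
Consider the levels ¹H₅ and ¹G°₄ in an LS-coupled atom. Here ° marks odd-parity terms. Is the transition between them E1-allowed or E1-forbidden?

Parity must change: even → odd — ok.
ΔS = 0: S: 0 → 0 — ok.
ΔL = 0, ±1 (not L=0↔0): L: 5 → 4, ΔL = -1 — ok.
ΔJ = 0, ±1 (not J=0↔0): J: 5 → 4, ΔJ = -1 — ok.
All four E1 rules are satisfied.

allowed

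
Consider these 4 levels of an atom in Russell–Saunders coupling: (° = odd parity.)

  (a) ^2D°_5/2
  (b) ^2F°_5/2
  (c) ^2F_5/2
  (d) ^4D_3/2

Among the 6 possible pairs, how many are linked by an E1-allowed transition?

(a)–(b): forbidden (parity).
(a)–(c): allowed.
(a)–(d): forbidden (ΔS).
(b)–(c): allowed.
(b)–(d): forbidden (ΔS).
(c)–(d): forbidden (parity, ΔS).
Allowed pairs: 2 of 6.

2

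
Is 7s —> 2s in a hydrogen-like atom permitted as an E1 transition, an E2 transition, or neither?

neither

Δl = 0 − 0 = +0; l_i + l_f = 0.
E1 (Δl = ±1): not satisfied.
E2 (Δl = 0,±2, l_i+l_f ≥ 2): not satisfied.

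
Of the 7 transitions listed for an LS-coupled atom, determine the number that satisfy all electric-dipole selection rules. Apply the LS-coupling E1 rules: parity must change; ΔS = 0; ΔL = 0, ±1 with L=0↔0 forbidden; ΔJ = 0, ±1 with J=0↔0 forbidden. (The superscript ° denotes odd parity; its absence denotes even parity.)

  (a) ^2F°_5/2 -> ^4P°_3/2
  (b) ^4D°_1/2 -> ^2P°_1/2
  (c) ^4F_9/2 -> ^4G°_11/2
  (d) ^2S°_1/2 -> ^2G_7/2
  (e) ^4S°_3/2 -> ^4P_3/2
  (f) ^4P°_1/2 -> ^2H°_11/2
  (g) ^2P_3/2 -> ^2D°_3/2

(a) forbidden (parity, ΔS, ΔL fail)
(b) forbidden (parity, ΔS fail)
(c) allowed
(d) forbidden (ΔL, ΔJ fail)
(e) allowed
(f) forbidden (parity, ΔS, ΔL, ΔJ fail)
(g) allowed
Total allowed: 3 of 7.

3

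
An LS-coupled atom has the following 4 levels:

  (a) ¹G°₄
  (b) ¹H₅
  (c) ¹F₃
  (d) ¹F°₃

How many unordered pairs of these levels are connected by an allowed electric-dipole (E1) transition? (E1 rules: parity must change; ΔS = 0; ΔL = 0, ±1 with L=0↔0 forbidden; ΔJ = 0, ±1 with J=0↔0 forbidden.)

3

(a)–(b): allowed.
(a)–(c): allowed.
(a)–(d): forbidden (parity).
(b)–(c): forbidden (parity, ΔL, ΔJ).
(b)–(d): forbidden (ΔL, ΔJ).
(c)–(d): allowed.
Allowed pairs: 3 of 6.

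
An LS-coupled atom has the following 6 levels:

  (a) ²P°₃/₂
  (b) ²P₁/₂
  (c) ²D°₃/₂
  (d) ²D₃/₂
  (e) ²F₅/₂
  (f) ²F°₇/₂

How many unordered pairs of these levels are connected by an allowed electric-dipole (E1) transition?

(a)–(b): allowed.
(a)–(c): forbidden (parity).
(a)–(d): allowed.
(a)–(e): forbidden (ΔL).
(a)–(f): forbidden (parity, ΔL, ΔJ).
(b)–(c): allowed.
(b)–(d): forbidden (parity).
(b)–(e): forbidden (parity, ΔL, ΔJ).
(b)–(f): forbidden (ΔL, ΔJ).
(c)–(d): allowed.
(c)–(e): allowed.
(c)–(f): forbidden (parity, ΔJ).
(d)–(e): forbidden (parity).
(d)–(f): forbidden (ΔJ).
(e)–(f): allowed.
Allowed pairs: 6 of 15.

6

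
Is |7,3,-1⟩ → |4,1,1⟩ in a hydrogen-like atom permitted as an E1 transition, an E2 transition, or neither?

Δl = 1 − 3 = -2; l_i + l_f = 4.
Δm_l = +2.
E1 (Δl = ±1, |Δm_l| ≤ 1): not satisfied.
E2 (Δl = 0,±2, l_i+l_f ≥ 2, |Δm_l| ≤ 2): satisfied.

E2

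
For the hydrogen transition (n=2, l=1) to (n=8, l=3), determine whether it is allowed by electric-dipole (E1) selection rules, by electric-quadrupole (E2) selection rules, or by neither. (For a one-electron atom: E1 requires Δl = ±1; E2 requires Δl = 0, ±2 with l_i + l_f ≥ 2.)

Δl = 3 − 1 = +2; l_i + l_f = 4.
E1 (Δl = ±1): not satisfied.
E2 (Δl = 0,±2, l_i+l_f ≥ 2): satisfied.

E2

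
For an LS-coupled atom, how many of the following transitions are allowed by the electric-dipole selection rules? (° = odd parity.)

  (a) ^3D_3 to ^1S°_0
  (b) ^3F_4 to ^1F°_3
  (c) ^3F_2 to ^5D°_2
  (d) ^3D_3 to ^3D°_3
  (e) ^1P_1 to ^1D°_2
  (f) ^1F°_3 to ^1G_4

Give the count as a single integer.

(a) forbidden (ΔS, ΔL, ΔJ fail)
(b) forbidden (ΔS fails)
(c) forbidden (ΔS fails)
(d) allowed
(e) allowed
(f) allowed
Total allowed: 3 of 6.

3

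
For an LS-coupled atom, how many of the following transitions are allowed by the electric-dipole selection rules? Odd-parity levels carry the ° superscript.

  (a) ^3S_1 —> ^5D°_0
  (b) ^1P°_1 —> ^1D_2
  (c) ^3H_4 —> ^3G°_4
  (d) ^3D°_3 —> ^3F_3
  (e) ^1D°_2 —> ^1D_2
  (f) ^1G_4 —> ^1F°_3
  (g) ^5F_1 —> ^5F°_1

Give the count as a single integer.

6

(a) forbidden (ΔS, ΔL fail)
(b) allowed
(c) allowed
(d) allowed
(e) allowed
(f) allowed
(g) allowed
Total allowed: 6 of 7.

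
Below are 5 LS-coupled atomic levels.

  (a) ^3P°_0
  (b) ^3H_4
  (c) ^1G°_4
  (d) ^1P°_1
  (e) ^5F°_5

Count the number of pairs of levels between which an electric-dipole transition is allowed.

(a)–(b): forbidden (ΔL, ΔJ).
(a)–(c): forbidden (parity, ΔS, ΔL, ΔJ).
(a)–(d): forbidden (parity, ΔS).
(a)–(e): forbidden (parity, ΔS, ΔL, ΔJ).
(b)–(c): forbidden (ΔS).
(b)–(d): forbidden (ΔS, ΔL, ΔJ).
(b)–(e): forbidden (ΔS, ΔL).
(c)–(d): forbidden (parity, ΔL, ΔJ).
(c)–(e): forbidden (parity, ΔS).
(d)–(e): forbidden (parity, ΔS, ΔL, ΔJ).
Allowed pairs: 0 of 10.

0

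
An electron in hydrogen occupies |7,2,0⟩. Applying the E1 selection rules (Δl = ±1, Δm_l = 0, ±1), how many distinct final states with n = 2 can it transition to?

E1 requires Δl = ±1, so l_f ∈ {1, 3}; with 0 ≤ l_f ≤ n_f−1 = 1, the allowed l_f values are {1}.
For l_f = 1: m_f ∈ {m_i−1, m_i, m_i+1} ∩ [−1, 1] = {-1, 0, 1} → 3 states.
Total: 3.

3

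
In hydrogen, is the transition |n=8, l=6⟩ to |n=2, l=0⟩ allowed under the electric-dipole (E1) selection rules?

forbidden

Initial l = 6, final l = 0, so Δl = -6. E1 requires Δl = ±1: ✗.
The transition is electric-dipole forbidden.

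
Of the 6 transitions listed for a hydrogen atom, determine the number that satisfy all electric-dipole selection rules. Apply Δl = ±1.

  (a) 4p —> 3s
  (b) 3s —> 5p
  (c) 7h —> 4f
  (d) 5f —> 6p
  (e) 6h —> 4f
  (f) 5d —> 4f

3

(a) allowed
(b) allowed
(c) forbidden — Δl = -2 (E1 requires Δl = ±1)
(d) forbidden — Δl = -2 (E1 requires Δl = ±1)
(e) forbidden — Δl = -2 (E1 requires Δl = ±1)
(f) allowed
Total allowed: 3 of 6.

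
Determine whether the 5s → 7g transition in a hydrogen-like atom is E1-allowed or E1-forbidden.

Initial l = 0, final l = 4, so Δl = +4. E1 requires Δl = ±1: ✗.
The transition is electric-dipole forbidden.

forbidden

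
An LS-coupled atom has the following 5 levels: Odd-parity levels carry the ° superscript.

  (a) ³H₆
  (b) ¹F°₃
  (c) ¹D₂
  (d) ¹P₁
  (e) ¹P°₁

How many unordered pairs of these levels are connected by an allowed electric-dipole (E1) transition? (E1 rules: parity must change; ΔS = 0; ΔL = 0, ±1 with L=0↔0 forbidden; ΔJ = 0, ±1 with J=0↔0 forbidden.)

3

(a)–(b): forbidden (ΔS, ΔL, ΔJ).
(a)–(c): forbidden (parity, ΔS, ΔL, ΔJ).
(a)–(d): forbidden (parity, ΔS, ΔL, ΔJ).
(a)–(e): forbidden (ΔS, ΔL, ΔJ).
(b)–(c): allowed.
(b)–(d): forbidden (ΔL, ΔJ).
(b)–(e): forbidden (parity, ΔL, ΔJ).
(c)–(d): forbidden (parity).
(c)–(e): allowed.
(d)–(e): allowed.
Allowed pairs: 3 of 10.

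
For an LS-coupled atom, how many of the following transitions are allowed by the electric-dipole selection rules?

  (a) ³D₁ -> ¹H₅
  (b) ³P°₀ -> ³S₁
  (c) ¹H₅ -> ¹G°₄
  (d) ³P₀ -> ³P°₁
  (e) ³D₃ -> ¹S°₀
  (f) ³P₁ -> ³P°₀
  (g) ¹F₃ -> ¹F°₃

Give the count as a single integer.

5

(a) forbidden (parity, ΔS, ΔL, ΔJ fail)
(b) allowed
(c) allowed
(d) allowed
(e) forbidden (ΔS, ΔL, ΔJ fail)
(f) allowed
(g) allowed
Total allowed: 5 of 7.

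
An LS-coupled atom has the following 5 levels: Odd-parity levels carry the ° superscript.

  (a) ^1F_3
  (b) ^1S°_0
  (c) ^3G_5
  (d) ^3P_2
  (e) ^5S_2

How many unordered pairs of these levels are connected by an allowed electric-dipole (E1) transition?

0

(a)–(b): forbidden (ΔL, ΔJ).
(a)–(c): forbidden (parity, ΔS, ΔJ).
(a)–(d): forbidden (parity, ΔS, ΔL).
(a)–(e): forbidden (parity, ΔS, ΔL).
(b)–(c): forbidden (ΔS, ΔL, ΔJ).
(b)–(d): forbidden (ΔS, ΔJ).
(b)–(e): forbidden (ΔS, ΔL, ΔJ).
(c)–(d): forbidden (parity, ΔL, ΔJ).
(c)–(e): forbidden (parity, ΔS, ΔL, ΔJ).
(d)–(e): forbidden (parity, ΔS).
Allowed pairs: 0 of 10.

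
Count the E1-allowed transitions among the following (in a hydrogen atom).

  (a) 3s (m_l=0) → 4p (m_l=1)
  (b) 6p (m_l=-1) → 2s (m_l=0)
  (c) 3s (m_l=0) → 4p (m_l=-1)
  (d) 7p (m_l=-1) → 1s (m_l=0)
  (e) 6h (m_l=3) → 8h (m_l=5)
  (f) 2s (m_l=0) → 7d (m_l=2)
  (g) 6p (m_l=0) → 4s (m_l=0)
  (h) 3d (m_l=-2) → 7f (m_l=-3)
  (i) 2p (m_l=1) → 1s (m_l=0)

(a) allowed
(b) allowed
(c) allowed
(d) allowed
(e) forbidden — Δl = +0 (E1 requires Δl = ±1); Δm_l = +2 (E1 requires Δm_l = 0, ±1)
(f) forbidden — Δl = +2 (E1 requires Δl = ±1); Δm_l = +2 (E1 requires Δm_l = 0, ±1)
(g) allowed
(h) allowed
(i) allowed
Total allowed: 7 of 9.

7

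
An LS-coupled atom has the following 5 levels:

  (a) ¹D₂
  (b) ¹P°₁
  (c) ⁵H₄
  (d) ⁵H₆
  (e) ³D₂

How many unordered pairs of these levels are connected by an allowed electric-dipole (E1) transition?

1

(a)–(b): allowed.
(a)–(c): forbidden (parity, ΔS, ΔL, ΔJ).
(a)–(d): forbidden (parity, ΔS, ΔL, ΔJ).
(a)–(e): forbidden (parity, ΔS).
(b)–(c): forbidden (ΔS, ΔL, ΔJ).
(b)–(d): forbidden (ΔS, ΔL, ΔJ).
(b)–(e): forbidden (ΔS).
(c)–(d): forbidden (parity, ΔJ).
(c)–(e): forbidden (parity, ΔS, ΔL, ΔJ).
(d)–(e): forbidden (parity, ΔS, ΔL, ΔJ).
Allowed pairs: 1 of 10.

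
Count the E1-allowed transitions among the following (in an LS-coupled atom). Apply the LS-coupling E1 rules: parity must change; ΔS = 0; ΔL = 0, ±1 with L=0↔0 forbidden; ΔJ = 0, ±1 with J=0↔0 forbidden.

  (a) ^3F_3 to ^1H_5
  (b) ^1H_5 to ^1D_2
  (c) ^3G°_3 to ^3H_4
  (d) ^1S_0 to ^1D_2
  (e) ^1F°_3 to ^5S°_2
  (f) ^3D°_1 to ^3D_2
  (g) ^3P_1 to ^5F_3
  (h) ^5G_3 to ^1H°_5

(a) forbidden (parity, ΔS, ΔL, ΔJ fail)
(b) forbidden (parity, ΔL, ΔJ fail)
(c) allowed
(d) forbidden (parity, ΔL, ΔJ fail)
(e) forbidden (parity, ΔS, ΔL fail)
(f) allowed
(g) forbidden (parity, ΔS, ΔL, ΔJ fail)
(h) forbidden (ΔS, ΔJ fail)
Total allowed: 2 of 8.

2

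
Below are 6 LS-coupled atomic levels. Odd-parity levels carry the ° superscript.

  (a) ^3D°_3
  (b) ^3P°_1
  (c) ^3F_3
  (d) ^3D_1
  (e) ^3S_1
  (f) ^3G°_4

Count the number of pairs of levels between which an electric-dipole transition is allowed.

(a)–(b): forbidden (parity, ΔJ).
(a)–(c): allowed.
(a)–(d): forbidden (ΔJ).
(a)–(e): forbidden (ΔL, ΔJ).
(a)–(f): forbidden (parity, ΔL).
(b)–(c): forbidden (ΔL, ΔJ).
(b)–(d): allowed.
(b)–(e): allowed.
(b)–(f): forbidden (parity, ΔL, ΔJ).
(c)–(d): forbidden (parity, ΔJ).
(c)–(e): forbidden (parity, ΔL, ΔJ).
(c)–(f): allowed.
(d)–(e): forbidden (parity, ΔL).
(d)–(f): forbidden (ΔL, ΔJ).
(e)–(f): forbidden (ΔL, ΔJ).
Allowed pairs: 4 of 15.

4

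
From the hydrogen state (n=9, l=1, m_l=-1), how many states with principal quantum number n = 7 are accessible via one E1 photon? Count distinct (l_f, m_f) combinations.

4

E1 requires Δl = ±1, so l_f ∈ {0, 2}; with 0 ≤ l_f ≤ n_f−1 = 6, the allowed l_f values are {0, 2}.
For l_f = 0: m_f ∈ {m_i−1, m_i, m_i+1} ∩ [−0, 0] = {0} → 1 state.
For l_f = 2: m_f ∈ {m_i−1, m_i, m_i+1} ∩ [−2, 2] = {-2, -1, 0} → 3 states.
Total: 4.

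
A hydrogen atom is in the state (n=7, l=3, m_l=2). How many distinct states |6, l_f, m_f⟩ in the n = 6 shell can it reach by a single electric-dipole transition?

5

E1 requires Δl = ±1, so l_f ∈ {2, 4}; with 0 ≤ l_f ≤ n_f−1 = 5, the allowed l_f values are {2, 4}.
For l_f = 2: m_f ∈ {m_i−1, m_i, m_i+1} ∩ [−2, 2] = {1, 2} → 2 states.
For l_f = 4: m_f ∈ {m_i−1, m_i, m_i+1} ∩ [−4, 4] = {1, 2, 3} → 3 states.
Total: 5.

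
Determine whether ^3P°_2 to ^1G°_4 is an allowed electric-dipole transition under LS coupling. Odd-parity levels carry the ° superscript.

forbidden

Initial level: S=1, L=1, J=2, parity odd. Final level: S=0, L=4, J=4, parity odd.
Parity must change: odd → odd — fails.
ΔS = 0: S: 1 → 0 — fails.
ΔL = 0, ±1 (not L=0↔0): L: 1 → 4, ΔL = +3 — fails.
ΔJ = 0, ±1 (not J=0↔0): J: 2 → 4, ΔJ = +2 — fails.
Rule(s) violated: parity, ΔS, ΔL, ΔJ.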